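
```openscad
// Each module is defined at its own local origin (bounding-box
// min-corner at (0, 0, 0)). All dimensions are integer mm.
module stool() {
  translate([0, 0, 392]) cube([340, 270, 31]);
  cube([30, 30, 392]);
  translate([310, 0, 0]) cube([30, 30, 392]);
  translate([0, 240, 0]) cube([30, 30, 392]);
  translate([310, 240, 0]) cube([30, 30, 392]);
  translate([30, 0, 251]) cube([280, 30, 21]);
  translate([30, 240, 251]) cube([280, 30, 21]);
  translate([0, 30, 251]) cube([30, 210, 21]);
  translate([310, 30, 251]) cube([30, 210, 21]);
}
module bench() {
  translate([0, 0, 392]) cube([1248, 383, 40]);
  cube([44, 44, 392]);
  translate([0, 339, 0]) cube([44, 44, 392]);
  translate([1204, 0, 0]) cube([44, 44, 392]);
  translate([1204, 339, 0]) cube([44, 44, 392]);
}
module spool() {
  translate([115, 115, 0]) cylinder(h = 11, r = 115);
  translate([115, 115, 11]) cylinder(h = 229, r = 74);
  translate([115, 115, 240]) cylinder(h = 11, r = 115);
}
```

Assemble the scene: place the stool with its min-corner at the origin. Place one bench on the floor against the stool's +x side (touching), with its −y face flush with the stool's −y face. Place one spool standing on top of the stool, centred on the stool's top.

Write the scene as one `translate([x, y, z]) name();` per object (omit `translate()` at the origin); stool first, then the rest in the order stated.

stool();
translate([340, 0, 0]) bench();
translate([55, 20, 423]) spool();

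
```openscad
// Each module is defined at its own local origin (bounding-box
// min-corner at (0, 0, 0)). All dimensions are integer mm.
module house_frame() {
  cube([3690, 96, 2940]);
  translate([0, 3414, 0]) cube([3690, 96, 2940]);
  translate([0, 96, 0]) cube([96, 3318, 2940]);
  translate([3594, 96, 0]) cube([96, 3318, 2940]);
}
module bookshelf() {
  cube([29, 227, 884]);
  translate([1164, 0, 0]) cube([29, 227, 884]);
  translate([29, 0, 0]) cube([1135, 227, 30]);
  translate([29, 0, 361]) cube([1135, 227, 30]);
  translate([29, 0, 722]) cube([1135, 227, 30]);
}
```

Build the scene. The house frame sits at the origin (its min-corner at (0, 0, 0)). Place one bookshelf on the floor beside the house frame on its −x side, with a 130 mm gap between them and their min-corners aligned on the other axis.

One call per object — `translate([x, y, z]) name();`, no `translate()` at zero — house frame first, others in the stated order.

house_frame();
translate([-1323, 0, 0]) bookshelf();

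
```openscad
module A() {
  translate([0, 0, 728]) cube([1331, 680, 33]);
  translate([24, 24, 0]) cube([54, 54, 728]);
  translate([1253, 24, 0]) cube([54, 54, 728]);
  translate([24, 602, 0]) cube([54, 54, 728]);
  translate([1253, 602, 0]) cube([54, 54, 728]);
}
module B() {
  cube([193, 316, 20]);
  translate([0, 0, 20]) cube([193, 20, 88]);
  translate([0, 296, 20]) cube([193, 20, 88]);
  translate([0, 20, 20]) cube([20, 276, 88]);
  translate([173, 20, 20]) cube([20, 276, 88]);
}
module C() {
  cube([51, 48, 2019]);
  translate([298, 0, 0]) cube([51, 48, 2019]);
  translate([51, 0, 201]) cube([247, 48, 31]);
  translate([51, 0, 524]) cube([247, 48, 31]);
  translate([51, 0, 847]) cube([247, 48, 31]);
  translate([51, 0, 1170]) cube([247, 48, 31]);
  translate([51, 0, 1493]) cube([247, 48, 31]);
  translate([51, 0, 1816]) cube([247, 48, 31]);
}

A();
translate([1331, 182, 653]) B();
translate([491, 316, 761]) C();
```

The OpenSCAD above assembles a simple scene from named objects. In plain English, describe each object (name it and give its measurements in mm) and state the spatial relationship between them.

A is a table with a 1331×680 mm rectangular top, 33 mm thick, top surface at z = 761 mm, supported by four 54×54 mm square legs, each inset 24 mm from the nearest pair of top edges, running from the floor.

B is an open-topped rectangular box: outside dimensions 193×316×108 mm, with a uniform wall and base thickness of 20 mm. The base is a full 193×316 slab on the floor; four walls sit on top of the base. The front and back walls (the −y and +y sides) span the full width; the two side walls fit between them.

C is a wooden ladder with two side rails of 51×48 mm section and 2019 mm height, set 349 mm apart overall. Between them run 6 rectangular rungs (48 mm deep, 31 mm thick), front faces flush with the rails' −y face. The bottom of the first rung is 201 mm above the floor and each subsequent rung is 323 mm higher than the one below.

The open box is beside the table with their tops flush at z = 761. The ladder is on top of the table, centred.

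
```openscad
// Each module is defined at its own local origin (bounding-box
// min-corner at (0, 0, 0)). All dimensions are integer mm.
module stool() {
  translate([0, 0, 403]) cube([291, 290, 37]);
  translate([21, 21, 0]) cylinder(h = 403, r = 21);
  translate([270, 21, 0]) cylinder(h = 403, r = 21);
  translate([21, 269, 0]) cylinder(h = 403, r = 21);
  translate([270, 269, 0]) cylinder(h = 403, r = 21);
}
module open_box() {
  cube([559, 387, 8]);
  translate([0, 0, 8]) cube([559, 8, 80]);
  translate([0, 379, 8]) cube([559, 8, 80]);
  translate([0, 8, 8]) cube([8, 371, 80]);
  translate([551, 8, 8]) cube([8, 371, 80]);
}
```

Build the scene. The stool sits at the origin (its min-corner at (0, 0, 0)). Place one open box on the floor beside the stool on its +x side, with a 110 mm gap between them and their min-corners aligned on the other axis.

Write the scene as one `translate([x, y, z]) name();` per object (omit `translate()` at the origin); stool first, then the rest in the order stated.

stool();
translate([401, 0, 0]) open_box();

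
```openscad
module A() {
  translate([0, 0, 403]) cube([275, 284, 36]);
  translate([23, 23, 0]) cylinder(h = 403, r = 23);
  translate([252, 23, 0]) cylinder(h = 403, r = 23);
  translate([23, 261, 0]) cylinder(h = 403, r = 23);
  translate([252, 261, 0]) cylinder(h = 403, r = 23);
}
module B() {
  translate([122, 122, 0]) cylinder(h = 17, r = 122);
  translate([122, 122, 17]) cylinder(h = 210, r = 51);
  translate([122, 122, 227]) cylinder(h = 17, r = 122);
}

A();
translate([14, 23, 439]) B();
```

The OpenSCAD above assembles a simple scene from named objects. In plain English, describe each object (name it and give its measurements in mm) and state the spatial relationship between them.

A is a four-legged stool. The seat is 275×284 mm, 36 mm thick, top at z = 439 mm. It stands on four round legs, each 46 mm in diameter, from z = 0 to the seat underside, each leg's axis is inset half a diameter from the nearest pair of seat edges (so the leg's bounding box is flush with the corner).

B is a spool: two coaxial disc flanges of radius 122 mm and thickness 17 mm, joined by a core cylinder of radius 51 mm and height 210 mm. The lower flange rests on z = 0 and the three cylinders share a vertical axis.

The spool is on top of the stool.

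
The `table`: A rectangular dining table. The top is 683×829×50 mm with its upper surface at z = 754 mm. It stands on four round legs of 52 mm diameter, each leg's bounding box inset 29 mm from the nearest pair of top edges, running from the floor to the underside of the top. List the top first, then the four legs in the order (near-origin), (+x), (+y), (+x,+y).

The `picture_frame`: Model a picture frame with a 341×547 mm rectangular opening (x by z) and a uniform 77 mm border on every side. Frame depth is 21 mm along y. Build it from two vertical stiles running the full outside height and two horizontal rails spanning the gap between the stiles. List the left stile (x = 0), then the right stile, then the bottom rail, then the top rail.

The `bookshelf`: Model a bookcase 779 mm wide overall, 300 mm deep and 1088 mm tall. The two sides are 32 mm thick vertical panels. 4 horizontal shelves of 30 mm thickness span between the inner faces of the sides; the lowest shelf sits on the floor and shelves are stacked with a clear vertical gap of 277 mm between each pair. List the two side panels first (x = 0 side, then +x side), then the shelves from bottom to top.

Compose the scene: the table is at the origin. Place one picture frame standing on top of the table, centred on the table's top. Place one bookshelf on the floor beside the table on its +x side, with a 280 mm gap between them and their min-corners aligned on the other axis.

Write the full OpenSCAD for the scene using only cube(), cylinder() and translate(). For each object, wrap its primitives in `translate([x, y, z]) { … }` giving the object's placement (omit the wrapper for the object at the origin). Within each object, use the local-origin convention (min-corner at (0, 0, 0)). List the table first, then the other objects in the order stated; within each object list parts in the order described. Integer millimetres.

translate([0, 0, 704]) cube([683, 829, 50]);
translate([55, 55, 0]) cylinder(h = 704, r = 26);
translate([628, 55, 0]) cylinder(h = 704, r = 26);
translate([55, 774, 0]) cylinder(h = 704, r = 26);
translate([628, 774, 0]) cylinder(h = 704, r = 26);
translate([94, 404, 754]) {
  cube([77, 21, 701]);
  translate([418, 0, 0]) cube([77, 21, 701]);
  translate([77, 0, 0]) cube([341, 21, 77]);
  translate([77, 0, 624]) cube([341, 21, 77]);
}
translate([963, 0, 0]) {
  cube([32, 300, 1088]);
  translate([747, 0, 0]) cube([32, 300, 1088]);
  translate([32, 0, 0]) cube([715, 300, 30]);
  translate([32, 0, 307]) cube([715, 300, 30]);
  translate([32, 0, 614]) cube([715, 300, 30]);
  translate([32, 0, 921]) cube([715, 300, 30]);
}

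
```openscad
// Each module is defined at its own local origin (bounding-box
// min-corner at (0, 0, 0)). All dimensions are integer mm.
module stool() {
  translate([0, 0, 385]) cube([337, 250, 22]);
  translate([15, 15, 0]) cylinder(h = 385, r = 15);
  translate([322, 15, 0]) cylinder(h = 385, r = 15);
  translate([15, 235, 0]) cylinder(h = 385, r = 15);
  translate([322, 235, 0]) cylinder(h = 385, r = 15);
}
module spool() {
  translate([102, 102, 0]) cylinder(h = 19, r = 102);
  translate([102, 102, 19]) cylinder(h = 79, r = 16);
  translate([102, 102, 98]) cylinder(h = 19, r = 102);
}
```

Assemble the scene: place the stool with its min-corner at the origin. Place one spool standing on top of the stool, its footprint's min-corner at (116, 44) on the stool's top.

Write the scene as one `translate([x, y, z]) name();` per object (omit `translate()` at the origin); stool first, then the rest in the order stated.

stool();
translate([116, 44, 407]) spool();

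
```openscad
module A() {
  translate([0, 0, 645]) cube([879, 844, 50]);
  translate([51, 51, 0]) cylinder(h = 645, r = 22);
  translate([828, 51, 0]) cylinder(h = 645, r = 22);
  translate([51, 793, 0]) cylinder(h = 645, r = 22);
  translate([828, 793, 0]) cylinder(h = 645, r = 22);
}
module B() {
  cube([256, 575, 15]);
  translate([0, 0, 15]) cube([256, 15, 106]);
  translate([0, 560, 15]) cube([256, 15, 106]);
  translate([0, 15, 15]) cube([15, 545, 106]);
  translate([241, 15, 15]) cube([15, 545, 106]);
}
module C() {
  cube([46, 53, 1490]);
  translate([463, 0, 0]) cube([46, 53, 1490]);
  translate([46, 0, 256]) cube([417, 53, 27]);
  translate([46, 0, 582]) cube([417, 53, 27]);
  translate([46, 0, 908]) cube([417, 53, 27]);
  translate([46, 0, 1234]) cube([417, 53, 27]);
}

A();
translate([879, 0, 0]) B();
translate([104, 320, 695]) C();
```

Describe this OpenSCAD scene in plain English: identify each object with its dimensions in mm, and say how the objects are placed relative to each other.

A is a table: top 879 mm (x) × 844 mm (y), 50 mm thick, upper face at z = 695 mm, on four round legs of 44 mm diameter, each leg's bounding box inset 29 mm from the nearest pair of top edges, running from z = 0 to the bottom of the top.

B is an open-topped rectangular box: outside dimensions 256×575×121 mm, with a uniform wall and base thickness of 15 mm. The base is a full 256×575 slab on the floor; four walls sit on top of the base. The front and back walls (the −y and +y sides) span the full width; the two side walls fit between them.

C is a straight ladder. Two 46×53 mm vertical rails, 1490 mm tall, stand 509 mm apart (outside-to-outside) with their front faces coplanar on the −y side. 4 rungs, each 53 mm deep and 27 mm tall, span between the inner faces of the rails, front faces flush with the rails. The lowest rung's underside is at z = 256 mm and rungs are spaced 326 mm apart (underside to underside).

The open box is against the table's +x side, with their −y faces flush. The ladder is on top of the table.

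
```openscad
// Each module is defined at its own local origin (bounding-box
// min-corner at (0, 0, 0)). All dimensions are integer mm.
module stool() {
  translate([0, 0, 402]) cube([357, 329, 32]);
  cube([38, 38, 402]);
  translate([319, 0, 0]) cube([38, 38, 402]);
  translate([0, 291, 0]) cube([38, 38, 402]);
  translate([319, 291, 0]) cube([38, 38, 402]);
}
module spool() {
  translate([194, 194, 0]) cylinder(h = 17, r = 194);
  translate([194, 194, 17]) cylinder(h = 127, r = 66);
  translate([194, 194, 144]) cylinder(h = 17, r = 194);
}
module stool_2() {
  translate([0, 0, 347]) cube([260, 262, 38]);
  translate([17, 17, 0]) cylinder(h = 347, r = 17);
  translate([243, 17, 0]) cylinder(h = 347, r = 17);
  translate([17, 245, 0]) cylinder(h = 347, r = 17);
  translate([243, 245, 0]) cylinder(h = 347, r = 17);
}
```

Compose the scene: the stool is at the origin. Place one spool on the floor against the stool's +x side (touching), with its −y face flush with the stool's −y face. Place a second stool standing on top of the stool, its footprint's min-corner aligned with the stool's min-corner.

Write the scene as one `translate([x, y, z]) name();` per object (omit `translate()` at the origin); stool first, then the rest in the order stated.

stool();
translate([357, 0, 0]) spool();
translate([0, 0, 434]) stool_2();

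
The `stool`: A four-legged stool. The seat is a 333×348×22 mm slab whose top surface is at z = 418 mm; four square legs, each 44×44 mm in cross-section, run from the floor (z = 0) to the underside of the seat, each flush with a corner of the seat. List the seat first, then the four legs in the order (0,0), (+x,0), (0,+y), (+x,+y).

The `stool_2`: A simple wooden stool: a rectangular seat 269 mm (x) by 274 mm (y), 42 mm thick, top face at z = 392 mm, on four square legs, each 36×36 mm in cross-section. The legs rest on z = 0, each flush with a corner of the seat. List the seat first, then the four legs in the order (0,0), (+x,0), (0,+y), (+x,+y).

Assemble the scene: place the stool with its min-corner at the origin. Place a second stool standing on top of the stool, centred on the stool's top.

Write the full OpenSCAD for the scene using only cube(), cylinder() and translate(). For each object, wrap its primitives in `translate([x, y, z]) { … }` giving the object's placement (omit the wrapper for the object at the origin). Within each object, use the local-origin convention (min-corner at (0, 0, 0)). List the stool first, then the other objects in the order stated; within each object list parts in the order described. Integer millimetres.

translate([0, 0, 396]) cube([333, 348, 22]);
cube([44, 44, 396]);
translate([289, 0, 0]) cube([44, 44, 396]);
translate([0, 304, 0]) cube([44, 44, 396]);
translate([289, 304, 0]) cube([44, 44, 396]);
translate([32, 37, 418]) {
  translate([0, 0, 350]) cube([269, 274, 42]);
  cube([36, 36, 350]);
  translate([233, 0, 0]) cube([36, 36, 350]);
  translate([0, 238, 0]) cube([36, 36, 350]);
  translate([233, 238, 0]) cube([36, 36, 350]);
}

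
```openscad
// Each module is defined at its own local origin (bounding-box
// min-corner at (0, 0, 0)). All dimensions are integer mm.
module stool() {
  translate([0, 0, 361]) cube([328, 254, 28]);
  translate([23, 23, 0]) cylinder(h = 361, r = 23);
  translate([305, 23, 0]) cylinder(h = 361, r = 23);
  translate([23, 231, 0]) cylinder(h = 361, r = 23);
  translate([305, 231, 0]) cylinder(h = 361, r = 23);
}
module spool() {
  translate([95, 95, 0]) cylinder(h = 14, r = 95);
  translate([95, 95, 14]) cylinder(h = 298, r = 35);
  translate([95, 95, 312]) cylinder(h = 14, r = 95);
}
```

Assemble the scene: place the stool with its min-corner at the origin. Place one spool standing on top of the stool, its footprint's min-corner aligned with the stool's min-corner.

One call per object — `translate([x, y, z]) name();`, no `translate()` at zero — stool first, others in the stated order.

stool();
translate([0, 0, 389]) spool();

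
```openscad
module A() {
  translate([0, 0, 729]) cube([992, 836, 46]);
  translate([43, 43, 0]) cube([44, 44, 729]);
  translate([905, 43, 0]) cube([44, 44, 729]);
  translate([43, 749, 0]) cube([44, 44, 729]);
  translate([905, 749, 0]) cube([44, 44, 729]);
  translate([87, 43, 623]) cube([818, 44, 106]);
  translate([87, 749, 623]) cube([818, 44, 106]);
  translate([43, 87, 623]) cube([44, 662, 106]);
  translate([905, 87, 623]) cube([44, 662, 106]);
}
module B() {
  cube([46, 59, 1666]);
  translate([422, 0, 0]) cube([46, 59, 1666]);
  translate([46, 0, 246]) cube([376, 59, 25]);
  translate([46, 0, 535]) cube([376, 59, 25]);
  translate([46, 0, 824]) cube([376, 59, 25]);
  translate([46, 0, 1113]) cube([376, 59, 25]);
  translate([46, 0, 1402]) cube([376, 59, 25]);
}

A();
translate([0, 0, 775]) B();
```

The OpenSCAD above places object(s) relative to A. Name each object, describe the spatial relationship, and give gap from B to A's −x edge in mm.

The ladder's min-x is at 0; the table's min-x is 0; gap = 0 mm.

A is a table. B is a ladder. The ladder is on top of the table. The gap from the ladder to the table's −x edge is 0 mm.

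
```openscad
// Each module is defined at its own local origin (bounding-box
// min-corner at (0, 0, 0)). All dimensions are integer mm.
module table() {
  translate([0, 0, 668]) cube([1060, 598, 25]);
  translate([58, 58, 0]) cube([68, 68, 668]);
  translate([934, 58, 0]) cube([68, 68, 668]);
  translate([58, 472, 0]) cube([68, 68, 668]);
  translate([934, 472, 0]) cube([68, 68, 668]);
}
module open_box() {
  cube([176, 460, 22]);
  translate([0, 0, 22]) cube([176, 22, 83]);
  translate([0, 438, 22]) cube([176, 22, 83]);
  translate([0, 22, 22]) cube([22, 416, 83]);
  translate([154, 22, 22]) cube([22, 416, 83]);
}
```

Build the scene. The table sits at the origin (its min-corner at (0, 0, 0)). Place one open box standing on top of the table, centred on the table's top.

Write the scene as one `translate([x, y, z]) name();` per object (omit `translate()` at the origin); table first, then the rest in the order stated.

table();
translate([442, 69, 693]) open_box();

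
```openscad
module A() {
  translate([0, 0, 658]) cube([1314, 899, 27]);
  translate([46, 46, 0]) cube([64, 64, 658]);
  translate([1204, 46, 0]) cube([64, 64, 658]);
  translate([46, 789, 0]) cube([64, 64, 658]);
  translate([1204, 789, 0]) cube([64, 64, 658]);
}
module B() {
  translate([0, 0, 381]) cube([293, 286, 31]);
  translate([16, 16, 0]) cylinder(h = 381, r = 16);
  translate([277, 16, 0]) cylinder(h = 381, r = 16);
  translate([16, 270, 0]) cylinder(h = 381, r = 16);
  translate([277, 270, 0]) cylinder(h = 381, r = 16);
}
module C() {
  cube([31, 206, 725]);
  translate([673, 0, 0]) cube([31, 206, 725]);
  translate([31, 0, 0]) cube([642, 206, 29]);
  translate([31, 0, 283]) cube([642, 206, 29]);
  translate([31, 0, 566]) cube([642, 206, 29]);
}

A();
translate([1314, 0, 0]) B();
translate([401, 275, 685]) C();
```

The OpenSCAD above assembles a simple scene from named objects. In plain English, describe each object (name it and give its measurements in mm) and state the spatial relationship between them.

A is a rectangular dining table. The top is 1314×899×27 mm with its upper surface at z = 685 mm. It stands on four 64×64 mm square legs, each inset 46 mm from the nearest pair of top edges, running from the floor to the underside of the top.

B is a four-legged stool. The seat is a 293×286×31 mm slab whose top surface is at z = 412 mm; four round legs, each 32 mm in diameter, run from the floor (z = 0) to the underside of the seat, each leg's axis is inset half a diameter from the nearest pair of seat edges (so the leg's bounding box is flush with the corner).

C is a bookshelf 704 mm wide overall, 206 mm deep and 725 mm tall. The two sides are 31 mm thick vertical panels. 3 horizontal shelves of 29 mm thickness span between the inner faces of the sides; the lowest shelf sits on the floor and shelves are stacked with a clear vertical gap of 254 mm between each pair.

The stool is against the table's +x side, with their −y faces flush. The bookshelf is on top of the table.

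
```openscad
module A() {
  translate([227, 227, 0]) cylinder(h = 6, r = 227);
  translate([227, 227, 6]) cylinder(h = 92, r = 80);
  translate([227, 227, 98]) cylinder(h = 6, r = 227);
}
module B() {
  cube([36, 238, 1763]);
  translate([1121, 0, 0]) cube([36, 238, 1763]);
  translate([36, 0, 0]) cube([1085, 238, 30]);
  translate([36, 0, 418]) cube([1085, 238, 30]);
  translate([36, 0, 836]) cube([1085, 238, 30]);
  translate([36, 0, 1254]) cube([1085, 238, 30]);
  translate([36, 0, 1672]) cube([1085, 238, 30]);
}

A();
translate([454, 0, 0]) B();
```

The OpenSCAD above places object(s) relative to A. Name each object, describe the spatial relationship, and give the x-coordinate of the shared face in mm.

The spool's +x face and the bookshelf's −x face are both at x = 454 mm.

A is a spool. B is a bookshelf. The bookshelf is against the spool's +x side, with their −y faces flush. The x-coordinate of the shared face is 454 mm.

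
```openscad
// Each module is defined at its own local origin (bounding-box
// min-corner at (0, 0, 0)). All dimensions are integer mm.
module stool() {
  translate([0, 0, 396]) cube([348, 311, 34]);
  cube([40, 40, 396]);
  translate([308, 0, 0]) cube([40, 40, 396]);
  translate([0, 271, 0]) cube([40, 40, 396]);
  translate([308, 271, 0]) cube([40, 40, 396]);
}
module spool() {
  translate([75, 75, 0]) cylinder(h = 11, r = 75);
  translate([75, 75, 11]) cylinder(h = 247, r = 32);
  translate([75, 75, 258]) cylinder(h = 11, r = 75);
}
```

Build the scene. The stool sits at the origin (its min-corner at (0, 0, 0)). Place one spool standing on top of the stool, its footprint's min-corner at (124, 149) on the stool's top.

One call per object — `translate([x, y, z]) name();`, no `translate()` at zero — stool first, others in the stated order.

stool();
translate([124, 149, 430]) spool();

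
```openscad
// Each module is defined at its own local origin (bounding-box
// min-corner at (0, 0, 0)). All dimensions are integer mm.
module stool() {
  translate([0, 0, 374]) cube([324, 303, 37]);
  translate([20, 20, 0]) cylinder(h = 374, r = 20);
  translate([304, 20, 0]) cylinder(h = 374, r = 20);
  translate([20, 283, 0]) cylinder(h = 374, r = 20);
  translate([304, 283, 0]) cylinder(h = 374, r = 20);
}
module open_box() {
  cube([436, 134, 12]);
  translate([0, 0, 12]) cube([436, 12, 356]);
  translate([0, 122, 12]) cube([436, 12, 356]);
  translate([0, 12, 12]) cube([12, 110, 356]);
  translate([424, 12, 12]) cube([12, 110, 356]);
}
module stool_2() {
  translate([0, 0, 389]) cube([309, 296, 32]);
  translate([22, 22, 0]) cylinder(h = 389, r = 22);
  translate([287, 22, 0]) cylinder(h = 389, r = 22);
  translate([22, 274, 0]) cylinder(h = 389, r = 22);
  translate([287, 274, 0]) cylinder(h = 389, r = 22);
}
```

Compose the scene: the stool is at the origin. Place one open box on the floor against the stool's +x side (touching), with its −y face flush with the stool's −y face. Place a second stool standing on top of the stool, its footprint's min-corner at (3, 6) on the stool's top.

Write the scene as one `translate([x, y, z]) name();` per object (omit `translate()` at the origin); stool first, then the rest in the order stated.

stool();
translate([324, 0, 0]) open_box();
translate([3, 6, 411]) stool_2();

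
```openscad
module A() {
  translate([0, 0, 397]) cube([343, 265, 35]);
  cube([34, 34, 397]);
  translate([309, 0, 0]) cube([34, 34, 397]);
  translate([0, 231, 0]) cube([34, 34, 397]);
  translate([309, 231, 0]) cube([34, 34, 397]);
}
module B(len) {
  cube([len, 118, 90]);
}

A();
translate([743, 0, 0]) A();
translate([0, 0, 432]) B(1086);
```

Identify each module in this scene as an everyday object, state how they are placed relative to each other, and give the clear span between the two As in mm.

Second stool starts at x = 743; first ends at x = 343; clear span = 743 − 343 = 400 mm.

A is a stool. B is a beam. A beam spans the tops of two stools. The clear span between the two stools is 400 mm.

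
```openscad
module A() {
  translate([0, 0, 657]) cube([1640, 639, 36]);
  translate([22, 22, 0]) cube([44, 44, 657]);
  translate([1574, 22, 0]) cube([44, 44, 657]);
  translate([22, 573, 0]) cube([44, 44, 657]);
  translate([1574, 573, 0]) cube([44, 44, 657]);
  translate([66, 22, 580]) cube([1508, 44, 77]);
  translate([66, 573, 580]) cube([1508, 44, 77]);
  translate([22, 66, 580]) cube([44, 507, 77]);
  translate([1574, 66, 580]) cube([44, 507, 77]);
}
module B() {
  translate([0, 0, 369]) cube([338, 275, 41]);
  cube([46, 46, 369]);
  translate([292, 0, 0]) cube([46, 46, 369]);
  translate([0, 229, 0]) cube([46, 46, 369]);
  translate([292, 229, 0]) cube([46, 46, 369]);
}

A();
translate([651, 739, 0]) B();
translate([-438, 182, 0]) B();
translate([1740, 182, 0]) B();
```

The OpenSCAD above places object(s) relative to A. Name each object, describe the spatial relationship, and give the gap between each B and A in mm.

Each stool's nearest face is 100 mm from the table's bounding box.

A is a table. B is a stool. Three stools sit around the table at the +y, −x, +x sides. The gap between each stool and the table is 100 mm.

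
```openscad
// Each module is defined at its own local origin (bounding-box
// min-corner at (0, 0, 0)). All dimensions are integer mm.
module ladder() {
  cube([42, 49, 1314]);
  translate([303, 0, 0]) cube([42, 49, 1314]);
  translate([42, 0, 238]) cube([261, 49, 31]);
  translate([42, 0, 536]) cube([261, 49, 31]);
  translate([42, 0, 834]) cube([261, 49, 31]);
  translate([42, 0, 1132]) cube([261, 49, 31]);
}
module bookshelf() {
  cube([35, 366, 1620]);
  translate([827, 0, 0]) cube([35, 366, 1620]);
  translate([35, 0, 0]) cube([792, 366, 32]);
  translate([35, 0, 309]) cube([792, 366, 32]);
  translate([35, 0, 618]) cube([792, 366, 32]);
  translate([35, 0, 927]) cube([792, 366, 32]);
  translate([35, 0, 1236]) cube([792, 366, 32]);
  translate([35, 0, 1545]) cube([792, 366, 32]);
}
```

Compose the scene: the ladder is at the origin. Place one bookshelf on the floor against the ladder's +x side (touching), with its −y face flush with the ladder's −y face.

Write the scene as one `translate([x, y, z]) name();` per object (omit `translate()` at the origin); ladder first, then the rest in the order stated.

ladder();
translate([345, 0, 0]) bookshelf();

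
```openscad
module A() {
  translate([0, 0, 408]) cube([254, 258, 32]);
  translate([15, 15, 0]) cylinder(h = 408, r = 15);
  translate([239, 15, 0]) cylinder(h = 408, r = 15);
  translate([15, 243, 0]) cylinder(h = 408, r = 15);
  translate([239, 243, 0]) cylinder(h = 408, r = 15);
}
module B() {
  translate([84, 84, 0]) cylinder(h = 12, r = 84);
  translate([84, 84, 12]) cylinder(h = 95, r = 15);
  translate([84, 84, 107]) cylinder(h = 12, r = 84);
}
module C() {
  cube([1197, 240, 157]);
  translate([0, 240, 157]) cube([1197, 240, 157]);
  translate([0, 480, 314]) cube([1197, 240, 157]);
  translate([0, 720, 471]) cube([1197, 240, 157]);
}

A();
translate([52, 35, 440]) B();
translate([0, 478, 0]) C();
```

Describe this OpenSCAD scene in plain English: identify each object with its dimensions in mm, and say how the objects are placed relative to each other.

A is a four-legged stool. The seat is 254×258 mm, 32 mm thick, top at z = 440 mm. It stands on four round legs, each 30 mm in diameter, from z = 0 to the seat underside, each leg's axis is inset half a diameter from the nearest pair of seat edges (so the leg's bounding box is flush with the corner).

B is a spool: two coaxial disc flanges of radius 84 mm and thickness 12 mm, joined by a core cylinder of radius 15 mm and height 95 mm. The lower flange rests on z = 0 and the three cylinders share a vertical axis.

C is a run of 4 identical solid stair steps. Each tread is 1197×240 mm and each step block is 157 mm high. Step 1 rests on the floor; step k is offset from step 1 by (k−1)×240 mm in y and (k−1)×157 mm in z.

The spool is on top of the stool. The staircase is on the floor beside the stool on its +y side.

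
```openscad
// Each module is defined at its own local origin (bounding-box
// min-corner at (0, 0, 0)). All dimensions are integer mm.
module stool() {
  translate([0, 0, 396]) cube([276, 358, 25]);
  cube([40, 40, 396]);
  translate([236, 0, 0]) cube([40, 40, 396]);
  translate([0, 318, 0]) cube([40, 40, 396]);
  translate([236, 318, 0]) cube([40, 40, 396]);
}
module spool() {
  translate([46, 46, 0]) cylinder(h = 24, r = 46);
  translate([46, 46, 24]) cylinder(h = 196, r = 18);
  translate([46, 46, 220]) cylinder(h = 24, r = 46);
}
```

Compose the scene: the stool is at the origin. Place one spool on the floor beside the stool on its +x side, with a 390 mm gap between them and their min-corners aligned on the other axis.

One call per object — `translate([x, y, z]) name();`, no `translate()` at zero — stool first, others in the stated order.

stool();
translate([666, 0, 0]) spool();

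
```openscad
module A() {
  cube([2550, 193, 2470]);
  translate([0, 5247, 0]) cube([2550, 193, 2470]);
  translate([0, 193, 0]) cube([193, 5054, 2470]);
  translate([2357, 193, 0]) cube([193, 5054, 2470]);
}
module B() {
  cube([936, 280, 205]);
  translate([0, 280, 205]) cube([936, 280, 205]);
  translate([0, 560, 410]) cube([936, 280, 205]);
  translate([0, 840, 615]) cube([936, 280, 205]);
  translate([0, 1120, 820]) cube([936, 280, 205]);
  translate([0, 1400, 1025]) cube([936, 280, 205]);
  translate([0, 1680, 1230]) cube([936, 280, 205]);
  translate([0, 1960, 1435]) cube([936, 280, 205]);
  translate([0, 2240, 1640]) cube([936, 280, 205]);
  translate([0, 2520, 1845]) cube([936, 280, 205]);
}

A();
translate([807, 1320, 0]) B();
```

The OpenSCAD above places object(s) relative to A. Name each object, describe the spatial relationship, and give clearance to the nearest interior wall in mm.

Clearances: x = 614, y = 1127; minimum 614 mm.

A is a house frame. B is a staircase. The staircase sits inside the house frame, centred. The clearance to the nearest interior wall is 614 mm.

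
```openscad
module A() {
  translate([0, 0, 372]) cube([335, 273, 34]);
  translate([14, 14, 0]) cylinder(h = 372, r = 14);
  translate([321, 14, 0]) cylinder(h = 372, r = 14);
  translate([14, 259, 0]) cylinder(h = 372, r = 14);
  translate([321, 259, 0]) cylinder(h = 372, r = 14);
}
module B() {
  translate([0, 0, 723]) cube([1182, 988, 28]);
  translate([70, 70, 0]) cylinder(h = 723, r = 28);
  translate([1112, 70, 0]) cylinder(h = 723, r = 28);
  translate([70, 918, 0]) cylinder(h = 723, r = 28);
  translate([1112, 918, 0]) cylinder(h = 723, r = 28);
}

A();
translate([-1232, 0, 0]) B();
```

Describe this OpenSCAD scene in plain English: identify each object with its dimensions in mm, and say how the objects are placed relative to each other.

A is a four-legged stool. The seat is a 335×273×34 mm slab whose top surface is at z = 406 mm; four round legs, each 28 mm in diameter, run from the floor (z = 0) to the underside of the seat, each leg's axis is inset half a diameter from the nearest pair of seat edges (so the leg's bounding box is flush with the corner).

B is a rectangular dining table. The top is 1182×988×28 mm with its upper surface at z = 751 mm. It stands on four round legs of 56 mm diameter, each leg's bounding box inset 42 mm from the nearest pair of top edges, running from the floor to the underside of the top.

The table is on the floor beside the stool on its −x side.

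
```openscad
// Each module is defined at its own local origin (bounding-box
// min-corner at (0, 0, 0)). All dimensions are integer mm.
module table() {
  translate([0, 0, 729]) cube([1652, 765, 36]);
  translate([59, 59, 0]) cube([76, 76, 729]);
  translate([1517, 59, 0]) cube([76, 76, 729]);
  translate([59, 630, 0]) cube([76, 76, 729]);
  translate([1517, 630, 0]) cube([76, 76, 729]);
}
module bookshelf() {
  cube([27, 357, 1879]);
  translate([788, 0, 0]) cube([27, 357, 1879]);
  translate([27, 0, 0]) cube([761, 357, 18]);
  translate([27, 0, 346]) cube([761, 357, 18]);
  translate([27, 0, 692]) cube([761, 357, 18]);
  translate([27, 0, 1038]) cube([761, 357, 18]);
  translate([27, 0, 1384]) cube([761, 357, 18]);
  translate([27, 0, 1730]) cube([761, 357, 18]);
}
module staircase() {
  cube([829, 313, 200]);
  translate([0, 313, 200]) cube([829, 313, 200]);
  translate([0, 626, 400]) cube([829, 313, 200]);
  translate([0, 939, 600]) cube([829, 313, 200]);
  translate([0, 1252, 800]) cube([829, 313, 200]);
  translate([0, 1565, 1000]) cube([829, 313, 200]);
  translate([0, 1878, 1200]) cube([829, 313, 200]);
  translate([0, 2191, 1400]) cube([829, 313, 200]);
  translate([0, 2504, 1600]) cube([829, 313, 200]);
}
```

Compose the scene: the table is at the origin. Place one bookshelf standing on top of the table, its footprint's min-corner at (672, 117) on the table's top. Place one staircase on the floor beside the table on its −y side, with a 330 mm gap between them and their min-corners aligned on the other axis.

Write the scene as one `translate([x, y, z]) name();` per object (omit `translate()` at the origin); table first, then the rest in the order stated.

table();
translate([672, 117, 765]) bookshelf();
translate([0, -3147, 0]) staircase();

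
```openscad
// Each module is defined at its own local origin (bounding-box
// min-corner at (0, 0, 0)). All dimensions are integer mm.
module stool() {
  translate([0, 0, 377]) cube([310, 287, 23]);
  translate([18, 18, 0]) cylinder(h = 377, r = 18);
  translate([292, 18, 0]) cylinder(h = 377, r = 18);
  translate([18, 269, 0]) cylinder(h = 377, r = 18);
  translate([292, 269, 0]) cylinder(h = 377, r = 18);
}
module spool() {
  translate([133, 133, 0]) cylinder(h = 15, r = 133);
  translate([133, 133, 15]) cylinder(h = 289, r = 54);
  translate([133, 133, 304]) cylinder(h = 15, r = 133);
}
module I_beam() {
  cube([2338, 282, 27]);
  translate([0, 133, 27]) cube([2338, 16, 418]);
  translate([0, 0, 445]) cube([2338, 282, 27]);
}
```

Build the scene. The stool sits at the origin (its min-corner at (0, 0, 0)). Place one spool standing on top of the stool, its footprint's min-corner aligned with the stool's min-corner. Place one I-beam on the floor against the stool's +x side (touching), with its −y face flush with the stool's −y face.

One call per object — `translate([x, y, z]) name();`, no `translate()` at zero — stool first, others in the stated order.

stool();
translate([0, 0, 400]) spool();
translate([310, 0, 0]) I_beam();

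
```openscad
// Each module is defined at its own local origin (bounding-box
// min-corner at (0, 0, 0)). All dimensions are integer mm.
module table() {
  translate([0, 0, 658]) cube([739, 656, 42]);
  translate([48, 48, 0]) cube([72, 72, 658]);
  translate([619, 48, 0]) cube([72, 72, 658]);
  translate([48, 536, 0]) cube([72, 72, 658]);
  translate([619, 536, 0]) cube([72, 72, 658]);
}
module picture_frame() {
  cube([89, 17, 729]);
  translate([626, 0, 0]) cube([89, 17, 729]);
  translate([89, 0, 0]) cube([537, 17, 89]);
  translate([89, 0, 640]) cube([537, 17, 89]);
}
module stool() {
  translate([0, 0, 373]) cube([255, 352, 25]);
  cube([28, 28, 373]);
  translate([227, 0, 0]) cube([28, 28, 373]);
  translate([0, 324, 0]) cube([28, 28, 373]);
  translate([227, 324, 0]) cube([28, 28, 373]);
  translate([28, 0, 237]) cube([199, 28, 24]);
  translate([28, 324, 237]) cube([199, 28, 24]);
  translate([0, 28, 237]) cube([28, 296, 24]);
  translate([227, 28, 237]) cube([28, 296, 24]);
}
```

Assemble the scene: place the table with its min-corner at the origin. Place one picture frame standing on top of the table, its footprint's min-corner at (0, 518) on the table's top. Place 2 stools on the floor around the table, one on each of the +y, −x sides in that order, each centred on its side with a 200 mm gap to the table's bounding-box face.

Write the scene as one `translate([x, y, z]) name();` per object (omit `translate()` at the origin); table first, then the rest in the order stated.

table();
translate([0, 518, 700]) picture_frame();
translate([242, 856, 0]) stool();
translate([-455, 152, 0]) stool();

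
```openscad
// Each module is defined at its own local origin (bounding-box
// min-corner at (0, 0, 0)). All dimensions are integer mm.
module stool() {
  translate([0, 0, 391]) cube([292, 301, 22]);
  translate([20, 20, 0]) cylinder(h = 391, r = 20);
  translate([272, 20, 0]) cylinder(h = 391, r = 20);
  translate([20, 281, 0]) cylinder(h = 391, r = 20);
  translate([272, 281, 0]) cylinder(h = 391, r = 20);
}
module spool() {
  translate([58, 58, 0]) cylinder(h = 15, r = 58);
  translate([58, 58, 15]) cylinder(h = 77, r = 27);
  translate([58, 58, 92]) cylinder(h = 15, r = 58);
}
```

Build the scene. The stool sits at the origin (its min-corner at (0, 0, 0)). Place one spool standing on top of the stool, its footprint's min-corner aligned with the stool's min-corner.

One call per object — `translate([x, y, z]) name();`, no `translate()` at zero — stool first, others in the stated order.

stool();
translate([0, 0, 413]) spool();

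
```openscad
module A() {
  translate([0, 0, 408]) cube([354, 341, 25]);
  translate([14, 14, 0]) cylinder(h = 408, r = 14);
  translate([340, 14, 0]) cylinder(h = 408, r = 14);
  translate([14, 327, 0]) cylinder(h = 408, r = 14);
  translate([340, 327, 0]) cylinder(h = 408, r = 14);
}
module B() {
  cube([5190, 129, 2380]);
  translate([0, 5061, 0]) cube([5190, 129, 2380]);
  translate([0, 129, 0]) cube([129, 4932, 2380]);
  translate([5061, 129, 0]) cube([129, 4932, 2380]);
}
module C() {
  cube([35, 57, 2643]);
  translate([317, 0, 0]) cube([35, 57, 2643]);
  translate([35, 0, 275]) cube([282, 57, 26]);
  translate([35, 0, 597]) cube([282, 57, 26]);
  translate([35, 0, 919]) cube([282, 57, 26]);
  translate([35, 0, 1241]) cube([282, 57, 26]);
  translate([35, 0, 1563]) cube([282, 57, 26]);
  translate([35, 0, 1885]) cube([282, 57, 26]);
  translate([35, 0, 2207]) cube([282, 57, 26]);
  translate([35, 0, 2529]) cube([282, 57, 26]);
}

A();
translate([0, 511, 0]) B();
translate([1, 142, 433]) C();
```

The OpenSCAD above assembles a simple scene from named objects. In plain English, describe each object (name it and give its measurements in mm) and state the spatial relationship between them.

A is a four-legged stool. The seat is a 354×341×25 mm slab whose top surface is at z = 433 mm; four round legs, each 28 mm in diameter, run from the floor (z = 0) to the underside of the seat, each leg's axis is inset half a diameter from the nearest pair of seat edges (so the leg's bounding box is flush with the corner).

B is a box-shaped house frame (walls only): outside footprint 5190×5190 mm, wall height 2380 mm, wall thickness 129 mm. The two y-facing walls run the full x-width; the two x-facing walls fit between the inner faces of the y-facing walls.

C is a wooden ladder with two side rails of 35×57 mm section and 2643 mm height, set 352 mm apart overall. Between them run 8 rectangular rungs (57 mm deep, 26 mm thick), front faces flush with the rails' −y face. The bottom of the first rung is 275 mm above the floor and each subsequent rung is 322 mm higher than the one below.

The house frame is on the floor beside the stool on its +y side. The ladder is on top of the stool, centred.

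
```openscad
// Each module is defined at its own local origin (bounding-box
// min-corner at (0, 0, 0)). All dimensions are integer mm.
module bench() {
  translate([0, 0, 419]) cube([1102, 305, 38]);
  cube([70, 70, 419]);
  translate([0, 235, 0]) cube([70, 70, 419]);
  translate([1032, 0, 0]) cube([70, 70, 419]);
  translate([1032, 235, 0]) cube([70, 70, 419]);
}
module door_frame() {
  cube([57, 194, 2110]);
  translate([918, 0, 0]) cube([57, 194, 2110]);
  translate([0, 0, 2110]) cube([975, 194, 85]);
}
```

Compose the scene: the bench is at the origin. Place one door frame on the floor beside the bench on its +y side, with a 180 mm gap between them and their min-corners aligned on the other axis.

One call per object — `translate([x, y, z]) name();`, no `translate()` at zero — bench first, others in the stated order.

bench();
translate([0, 485, 0]) door_frame();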